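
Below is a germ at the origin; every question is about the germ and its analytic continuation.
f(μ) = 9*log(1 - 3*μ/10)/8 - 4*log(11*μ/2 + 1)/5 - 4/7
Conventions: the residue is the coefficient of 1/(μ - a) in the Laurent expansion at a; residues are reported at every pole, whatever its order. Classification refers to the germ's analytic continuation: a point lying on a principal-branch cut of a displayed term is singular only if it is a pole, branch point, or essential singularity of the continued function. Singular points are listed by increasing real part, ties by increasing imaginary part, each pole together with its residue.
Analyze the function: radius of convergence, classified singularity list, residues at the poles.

Branch term (9/8)*log(1 - μ/(10/3)): its argument vanishes at μ = 10/3, a logarithmic branch point, modulus 10/3.
Branch term (-4/5)*log(1 - μ/(-2/11)): its argument vanishes at μ = -2/11, a logarithmic branch point, modulus 2/11.
The radius of convergence is the smallest modulus among the singular points: 2/11.
List the singular points by increasing real part (a conjugate pair: the negative imaginary part first).

Radius of convergence at 0: 2/11.
At -2/11: a logarithmic branch point.
At 10/3: a logarithmic branch point.


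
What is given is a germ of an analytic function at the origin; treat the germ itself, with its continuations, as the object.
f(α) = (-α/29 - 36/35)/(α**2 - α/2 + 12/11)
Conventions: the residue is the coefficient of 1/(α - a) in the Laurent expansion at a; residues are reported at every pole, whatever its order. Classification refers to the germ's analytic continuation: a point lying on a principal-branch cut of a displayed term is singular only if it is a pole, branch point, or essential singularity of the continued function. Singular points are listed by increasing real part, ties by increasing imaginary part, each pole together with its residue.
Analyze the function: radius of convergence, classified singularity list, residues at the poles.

Denominator factor (α**2 - α/2 + 12/11): discriminant -181/44, complex-conjugate roots (1/4) + ((1/44)*sqrt(1991))*i and (1/4) - ((1/44)*sqrt(1991))*i; poles of order 1, moduli (2/11)*sqrt(33) and (2/11)*sqrt(33).
The radius of convergence is the smallest modulus among the singular points: (2/11)*sqrt(33).
The factor α**2 - α/2 + 12/11 splits as (α - a)(α - a') with a = (1/4) - ((1/44)*sqrt(1991))*i, a' = (1/4) + ((1/44)*sqrt(1991))*i. At the order-1 pole a set g(α) = (α - a)*f(α) = [-α/29 - 36/35] / (α - a').
Simple pole: residue = g(a) at a = (1/4) - ((1/44)*sqrt(1991))*i, which is (-1/58) - ((4211/367430)*sqrt(1991))*i.
The factor α**2 - α/2 + 12/11 splits as (α - a)(α - a') with a = (1/4) + ((1/44)*sqrt(1991))*i, a' = (1/4) - ((1/44)*sqrt(1991))*i. At the order-1 pole a set g(α) = (α - a)*f(α) = [-α/29 - 36/35] / (α - a').
Simple pole: residue = g(a) at a = (1/4) + ((1/44)*sqrt(1991))*i, which is (-1/58) + ((4211/367430)*sqrt(1991))*i.
List the singular points by increasing real part (a conjugate pair: the negative imaginary part first).

Radius of convergence at 0: (2/11)*sqrt(33).
At (1/4) - ((1/44)*sqrt(1991))*i: a pole of order 1; residue (-1/58) - ((4211/367430)*sqrt(1991))*i.
At (1/4) + ((1/44)*sqrt(1991))*i: a pole of order 1; residue (-1/58) + ((4211/367430)*sqrt(1991))*i.


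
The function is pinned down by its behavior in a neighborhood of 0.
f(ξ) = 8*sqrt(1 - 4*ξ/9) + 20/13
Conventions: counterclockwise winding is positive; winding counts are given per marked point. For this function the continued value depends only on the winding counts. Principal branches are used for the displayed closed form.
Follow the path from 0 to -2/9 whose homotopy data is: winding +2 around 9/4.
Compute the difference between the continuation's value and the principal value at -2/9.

The rational part is single-valued and drops out of the difference; each branch term changes only by its own monodromy.
(8)*sqrt(1 - ξ/(9/4)): winding +2 is even, the square root returns to the same sheet, contribution 0.
Summing the contributions at ξ = -2/9 gives 0.

Continued minus principal equals 0.


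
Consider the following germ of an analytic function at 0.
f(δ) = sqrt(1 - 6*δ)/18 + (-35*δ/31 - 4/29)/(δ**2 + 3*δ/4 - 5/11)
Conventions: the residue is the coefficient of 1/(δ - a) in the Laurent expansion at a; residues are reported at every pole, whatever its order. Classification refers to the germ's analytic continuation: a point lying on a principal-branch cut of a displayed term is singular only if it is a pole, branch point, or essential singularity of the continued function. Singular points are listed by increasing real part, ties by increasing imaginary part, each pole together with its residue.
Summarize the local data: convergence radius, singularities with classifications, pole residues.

Denominator factor (δ**2 + 3*δ/4 - 5/11): discriminant 419/176, real irrational roots -3/8 + (1/88)*sqrt(4609) and -3/8 - (1/88)*sqrt(4609); poles of order 1, moduli -3/8 + (1/88)*sqrt(4609) and 3/8 + (1/88)*sqrt(4609).
Branch term (1/18)*sqrt(1 - δ/(1/6)): its argument vanishes at δ = 1/6, a square-root branch point, modulus 1/6.
The radius of convergence is the smallest modulus among the singular points: 1/6.
The branch term is analytic at -3/8 - (1/88)*sqrt(4609) and contributes nothing to the residue; only the rational part matters.
The factor δ**2 + 3*δ/4 - 5/11 splits as (δ - a)(δ - a') with a = -3/8 - (1/88)*sqrt(4609), a' = -3/8 + (1/88)*sqrt(4609). At the order-1 pole a set g(δ) = (δ - a)*(rational part) = [-35*δ/31 - 4/29] / (δ - a').
Simple pole: residue = g(a) at a = -3/8 - (1/88)*sqrt(4609), which is -35/62 - (2053/753362)*sqrt(4609).
The branch term is analytic at -3/8 + (1/88)*sqrt(4609) and contributes nothing to the residue; only the rational part matters.
The factor δ**2 + 3*δ/4 - 5/11 splits as (δ - a)(δ - a') with a = -3/8 + (1/88)*sqrt(4609), a' = -3/8 - (1/88)*sqrt(4609). At the order-1 pole a set g(δ) = (δ - a)*(rational part) = [-35*δ/31 - 4/29] / (δ - a').
Simple pole: residue = g(a) at a = -3/8 + (1/88)*sqrt(4609), which is -35/62 + (2053/753362)*sqrt(4609).
List the singular points by increasing real part (a conjugate pair: the negative imaginary part first).

Radius of convergence at 0: 1/6.
At -3/8 - (1/88)*sqrt(4609): a pole of order 1; residue -35/62 - (2053/753362)*sqrt(4609).
At 1/6: an algebraic (square-root) branch point.
At -3/8 + (1/88)*sqrt(4609): a pole of order 1; residue -35/62 + (2053/753362)*sqrt(4609).


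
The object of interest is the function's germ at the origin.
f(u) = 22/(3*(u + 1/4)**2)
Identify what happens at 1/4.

Denominator factors: u + 1/4 = 1/2 at u = 1/4 — none vanishes.
So the germ continues analytically to 1/4.

The point is a regular point.


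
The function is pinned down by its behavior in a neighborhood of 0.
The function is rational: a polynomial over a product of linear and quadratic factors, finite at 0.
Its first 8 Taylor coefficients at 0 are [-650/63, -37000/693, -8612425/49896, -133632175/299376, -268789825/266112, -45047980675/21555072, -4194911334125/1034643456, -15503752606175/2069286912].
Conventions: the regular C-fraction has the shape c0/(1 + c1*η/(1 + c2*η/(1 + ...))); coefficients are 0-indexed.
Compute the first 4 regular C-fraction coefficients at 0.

The regular C-fraction coefficients are [-650/63, -740/143, 29591329/15238080, -109537473617/101717807040].

Taylor coefficients (read off): a_0 = -650/63, a_1 = -37000/693, a_2 = -8612425/49896, a_3 = -133632175/299376.
c0 = a_0 = -650/63. Peel one level at a time: if S = 1 + c*η/S' with S'(0) = 1, then c is the η-coefficient of S and S' = c*η/(S - 1).
S_1 = c0/f = 1 + (-740/143)*η + (29591329/2944656)*η^2 + ...; c1 = -740/143.
S_2 = c1*η/(S_1 - 1) = 1 + (29591329/15238080)*η + (23745885889/11355033600)*η^2 + ...; c2 = 29591329/15238080.
S_3 = c2*η/(S_2 - 1) = 1 + (-109537473617/101717807040)*η + ...; c3 = -109537473617/101717807040.


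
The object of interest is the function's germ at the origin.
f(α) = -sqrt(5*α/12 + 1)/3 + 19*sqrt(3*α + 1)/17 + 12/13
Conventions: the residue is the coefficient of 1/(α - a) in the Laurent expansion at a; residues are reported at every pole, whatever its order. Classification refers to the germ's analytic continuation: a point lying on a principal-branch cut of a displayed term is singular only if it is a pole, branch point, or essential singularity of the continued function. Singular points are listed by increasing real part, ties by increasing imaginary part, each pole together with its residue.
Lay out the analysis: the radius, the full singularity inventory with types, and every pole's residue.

Branch term (19/17)*sqrt(1 - α/(-1/3)): its argument vanishes at α = -1/3, a square-root branch point, modulus 1/3.
Branch term (-1/3)*sqrt(1 - α/(-12/5)): its argument vanishes at α = -12/5, a square-root branch point, modulus 12/5.
The radius of convergence is the smallest modulus among the singular points: 1/3.
List the singular points by increasing real part (a conjugate pair: the negative imaginary part first).

Radius of convergence at 0: 1/3.
At -12/5: an algebraic (square-root) branch point.
At -1/3: an algebraic (square-root) branch point.


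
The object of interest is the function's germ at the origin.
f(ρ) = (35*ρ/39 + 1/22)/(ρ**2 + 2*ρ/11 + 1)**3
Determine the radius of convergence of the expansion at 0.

Denominator factor (ρ**2 + 2*ρ/11 + 1)^3: discriminant -480/121, complex-conjugate roots (-1/11) + ((2/11)*sqrt(30))*i and (-1/11) - ((2/11)*sqrt(30))*i; poles of order 3, moduli 1 and 1.
The radius of convergence is the smallest modulus among the singular points: 1.

The radius of convergence is 1.


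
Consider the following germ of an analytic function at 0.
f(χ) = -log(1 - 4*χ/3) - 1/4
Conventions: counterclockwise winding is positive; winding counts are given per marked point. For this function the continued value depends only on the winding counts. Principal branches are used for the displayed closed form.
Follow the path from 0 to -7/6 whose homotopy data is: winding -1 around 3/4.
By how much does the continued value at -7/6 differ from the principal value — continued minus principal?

Continued minus principal equals (2)*pi*i.

The rational part is single-valued and drops out of the difference; each branch term changes only by its own monodromy.
(-1)*log(1 - χ/(3/4)): each positive loop around 3/4 adds 2*pi*i to the log, so winding -1 contributes (-1)*(-1)*2*pi*i = (2)*pi*i.
Summing the contributions at χ = -7/6 gives (2)*pi*i.


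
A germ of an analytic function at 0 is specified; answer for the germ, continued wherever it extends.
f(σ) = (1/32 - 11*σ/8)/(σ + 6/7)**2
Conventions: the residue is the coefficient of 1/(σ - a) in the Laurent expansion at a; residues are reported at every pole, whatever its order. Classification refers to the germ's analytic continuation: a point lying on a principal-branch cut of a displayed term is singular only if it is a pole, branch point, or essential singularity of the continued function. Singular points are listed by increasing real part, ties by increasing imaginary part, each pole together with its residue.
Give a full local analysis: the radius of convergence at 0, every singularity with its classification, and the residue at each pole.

Radius of convergence at 0: 6/7.
At -6/7: a pole of order 2; residue -11/8.

Denominator factor (σ + 6/7)^2: pole of order 2 at -6/7, modulus 6/7.
The radius of convergence is the smallest modulus among the singular points: 6/7.
At the order-2 pole -6/7 set g(σ) = (σ - (-6/7))^2*f(σ) = 1/32 - 11*σ/8.
Order-2 pole: residue = g'(a); g'(-6/7) = -11/8, so the residue is -11/8.


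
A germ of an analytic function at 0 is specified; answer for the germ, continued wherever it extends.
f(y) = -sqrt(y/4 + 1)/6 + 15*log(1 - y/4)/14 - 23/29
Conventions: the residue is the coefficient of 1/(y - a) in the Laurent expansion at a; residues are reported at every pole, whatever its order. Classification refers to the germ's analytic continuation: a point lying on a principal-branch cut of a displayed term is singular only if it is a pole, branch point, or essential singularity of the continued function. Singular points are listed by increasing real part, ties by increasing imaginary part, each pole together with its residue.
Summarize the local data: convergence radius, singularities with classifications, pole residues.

Radius of convergence at 0: 4.
At -4: an algebraic (square-root) branch point.
At 4: a logarithmic branch point.

Branch term (15/14)*log(1 - y/(4)): its argument vanishes at y = 4, a logarithmic branch point, modulus 4.
Branch term (-1/6)*sqrt(1 - y/(-4)): its argument vanishes at y = -4, a square-root branch point, modulus 4.
The radius of convergence is the smallest modulus among the singular points: 4.
List the singular points by increasing real part (a conjugate pair: the negative imaginary part first).


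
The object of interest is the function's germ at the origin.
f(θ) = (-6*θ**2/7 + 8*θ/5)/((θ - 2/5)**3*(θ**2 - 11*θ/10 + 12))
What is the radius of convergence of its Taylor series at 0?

Denominator factor (θ - 2/5)^3: pole of order 3 at 2/5, modulus 2/5.
Denominator factor (θ**2 - 11*θ/10 + 12): discriminant -4679/100, complex-conjugate roots (11/20) + ((1/20)*sqrt(4679))*i and (11/20) - ((1/20)*sqrt(4679))*i; poles of order 1, moduli (2)*sqrt(3) and (2)*sqrt(3).
The radius of convergence is the smallest modulus among the singular points: 2/5.

The radius of convergence is 2/5.


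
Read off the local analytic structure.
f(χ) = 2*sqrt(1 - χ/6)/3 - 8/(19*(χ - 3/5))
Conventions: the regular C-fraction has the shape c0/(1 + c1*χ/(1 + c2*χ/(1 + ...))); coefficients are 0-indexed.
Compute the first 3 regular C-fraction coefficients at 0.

The regular C-fraction coefficients are [26/19, -127/156, -12331/13208].

Taylor coefficients (expand at 0): a_0 = 26/19, a_1 = 127/114, a_2 = 5327/2736.
c0 = a_0 = 26/19. Peel one level at a time: if S = 1 + c*χ/S' with S'(0) = 1, then c is the χ-coefficient of S and S' = c*χ/(S - 1).
S_1 = c0/f = 1 + (-127/156)*χ + (-12331/16224)*χ^2 + ...; c1 = -127/156.
S_2 = c1*χ/(S_1 - 1) = 1 + (-12331/13208)*χ + ...; c2 = -12331/13208.


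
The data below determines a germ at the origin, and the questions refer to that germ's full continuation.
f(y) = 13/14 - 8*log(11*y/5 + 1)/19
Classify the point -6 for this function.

There is no denominator, hence no pole anywhere.
Branch term log(1 - y/(-5/11)): argument at -6 is -61/5, nonzero, so -6 is not its branch point (a point on a principal cut is still regular for the continued germ).
So the germ continues analytically to -6.

The point is a regular point.


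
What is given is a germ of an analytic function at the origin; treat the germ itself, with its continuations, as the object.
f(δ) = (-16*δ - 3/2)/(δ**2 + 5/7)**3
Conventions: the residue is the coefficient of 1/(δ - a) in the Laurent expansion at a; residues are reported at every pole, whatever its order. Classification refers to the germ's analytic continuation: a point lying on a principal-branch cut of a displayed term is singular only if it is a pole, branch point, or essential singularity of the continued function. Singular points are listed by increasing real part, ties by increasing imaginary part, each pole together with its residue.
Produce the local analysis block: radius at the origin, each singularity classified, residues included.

Radius of convergence at 0: (1/7)*sqrt(35).
At -((1/7)*sqrt(35))*i: a pole of order 3; residue -((441/4000)*sqrt(35))*i.
At ((1/7)*sqrt(35))*i: a pole of order 3; residue ((441/4000)*sqrt(35))*i.

Denominator factor (δ**2 + 5/7)^3: discriminant -20/7, complex-conjugate roots ((1/7)*sqrt(35))*i and -((1/7)*sqrt(35))*i; poles of order 3, moduli (1/7)*sqrt(35) and (1/7)*sqrt(35).
The radius of convergence is the smallest modulus among the singular points: (1/7)*sqrt(35).
The factor δ**2 + 5/7 splits as (δ - a)(δ - a') with a = -((1/7)*sqrt(35))*i, a' = ((1/7)*sqrt(35))*i. At the order-3 pole a set g(δ) = (δ - a)^3*f(δ) = [-16*δ - 3/2] / (δ - a')^3.
Order-3 pole: residue = g''(a)/2; g''(-((1/7)*sqrt(35))*i) = -((441/2000)*sqrt(35))*i, so the residue is -((441/4000)*sqrt(35))*i.
The factor δ**2 + 5/7 splits as (δ - a)(δ - a') with a = ((1/7)*sqrt(35))*i, a' = -((1/7)*sqrt(35))*i. At the order-3 pole a set g(δ) = (δ - a)^3*f(δ) = [-16*δ - 3/2] / (δ - a')^3.
Order-3 pole: residue = g''(a)/2; g''(((1/7)*sqrt(35))*i) = ((441/2000)*sqrt(35))*i, so the residue is ((441/4000)*sqrt(35))*i.
List the singular points by increasing real part (a conjugate pair: the negative imaginary part first).


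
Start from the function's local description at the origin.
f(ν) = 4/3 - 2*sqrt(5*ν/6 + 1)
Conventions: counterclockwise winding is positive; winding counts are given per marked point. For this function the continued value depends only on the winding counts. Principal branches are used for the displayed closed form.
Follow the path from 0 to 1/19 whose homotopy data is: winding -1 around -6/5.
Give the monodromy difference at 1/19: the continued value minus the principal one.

Continued minus principal equals (2/57)*sqrt(13566).

The rational part is single-valued and drops out of the difference; each branch term changes only by its own monodromy.
(-2)*sqrt(1 - ν/(-6/5)): winding -1 is odd, the square root flips sign, contributing -2*(-2)*sqrt(1 - (1/19)/(-6/5)) = -2*(-2)*sqrt(119/114) = (2/57)*sqrt(13566).
Summing the contributions at ν = 1/19 gives (2/57)*sqrt(13566).


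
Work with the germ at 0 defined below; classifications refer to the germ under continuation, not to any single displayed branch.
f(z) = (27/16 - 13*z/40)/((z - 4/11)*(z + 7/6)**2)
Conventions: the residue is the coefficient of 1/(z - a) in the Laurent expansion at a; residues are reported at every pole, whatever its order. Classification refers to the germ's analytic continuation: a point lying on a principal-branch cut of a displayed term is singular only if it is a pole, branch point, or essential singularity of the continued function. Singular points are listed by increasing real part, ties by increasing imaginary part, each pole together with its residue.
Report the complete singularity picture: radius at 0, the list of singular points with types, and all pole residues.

Radius of convergence at 0: 4/11.
At -7/6: a pole of order 2; residue -136719/204020.
At 4/11: a pole of order 1; residue 136719/204020.

Denominator factor (z + 7/6)^2: pole of order 2 at -7/6, modulus 7/6.
Denominator factor (z - 4/11): pole of order 1 at 4/11, modulus 4/11.
The radius of convergence is the smallest modulus among the singular points: 4/11.
At the order-2 pole -7/6 set g(z) = (z - (-7/6))^2*f(z) = (27/16 - 13*z/40)/(z - 4/11).
Order-2 pole: residue = g'(a); g'(-7/6) = -136719/204020, so the residue is -136719/204020.
At the order-1 pole 4/11 set g(z) = (z - (4/11))*f(z) = (27/16 - 13*z/40)/(z + 7/6)**2.
Simple pole: residue = g(a) at a = 4/11, which is 136719/204020.
List the singular points by increasing real part (a conjugate pair: the negative imaginary part first).


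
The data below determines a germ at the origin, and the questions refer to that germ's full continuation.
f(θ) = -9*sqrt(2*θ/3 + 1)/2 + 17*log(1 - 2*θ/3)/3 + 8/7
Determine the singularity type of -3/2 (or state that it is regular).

The term (-9/2)*sqrt(1 - θ/(-3/2)) has argument 1 - -3/2/(-3/2) = 0 at -3/2: a square-root (algebraic, two-sheeted) branch point; the remaining terms are analytic or single-valued there.

The point is an algebraic (square-root) branch point.


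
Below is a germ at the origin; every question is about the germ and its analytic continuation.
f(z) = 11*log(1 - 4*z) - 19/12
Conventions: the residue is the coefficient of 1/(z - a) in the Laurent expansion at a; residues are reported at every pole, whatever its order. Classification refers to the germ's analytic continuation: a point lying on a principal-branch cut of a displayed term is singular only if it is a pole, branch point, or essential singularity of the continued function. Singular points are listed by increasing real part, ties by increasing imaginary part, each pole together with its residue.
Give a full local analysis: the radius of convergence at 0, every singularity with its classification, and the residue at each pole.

Branch term (11)*log(1 - z/(1/4)): its argument vanishes at z = 1/4, a logarithmic branch point, modulus 1/4.
The radius of convergence is the smallest modulus among the singular points: 1/4.

Radius of convergence at 0: 1/4.
At 1/4: a logarithmic branch point.


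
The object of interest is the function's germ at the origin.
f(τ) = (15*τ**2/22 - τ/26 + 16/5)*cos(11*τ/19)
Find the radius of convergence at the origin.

The factor cos(11*τ/19) is entire and contributes no finite singular point.
The polynomial part has no poles.
No finite singular points: the Taylor series at 0 converges everywhere.

The radius of convergence is infinite.


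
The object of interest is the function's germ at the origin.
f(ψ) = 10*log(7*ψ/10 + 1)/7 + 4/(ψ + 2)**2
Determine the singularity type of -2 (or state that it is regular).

The point is a pole of order 2.

The denominator factor ψ + 2 vanishes at -2 and appears to the power 2; the numerator there equals 4, nonzero, and no other factor vanishes.
The branch terms are analytic at this point.
Hence a pole whose order is the multiplicity, 2.


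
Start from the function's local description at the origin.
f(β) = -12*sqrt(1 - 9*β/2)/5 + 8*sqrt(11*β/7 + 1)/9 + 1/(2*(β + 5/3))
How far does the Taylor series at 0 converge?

The radius of convergence is 2/9.

Denominator factor (β + 5/3): pole of order 1 at -5/3, modulus 5/3.
Branch term (-12/5)*sqrt(1 - β/(2/9)): its argument vanishes at β = 2/9, a square-root branch point, modulus 2/9.
Branch term (8/9)*sqrt(1 - β/(-7/11)): its argument vanishes at β = -7/11, a square-root branch point, modulus 7/11.
The radius of convergence is the smallest modulus among the singular points: 2/9.


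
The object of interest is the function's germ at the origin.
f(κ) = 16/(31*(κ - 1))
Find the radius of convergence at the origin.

Denominator factor (κ - 1): pole of order 1 at 1, modulus 1.
The radius of convergence is the smallest modulus among the singular points: 1.

The radius of convergence is 1.


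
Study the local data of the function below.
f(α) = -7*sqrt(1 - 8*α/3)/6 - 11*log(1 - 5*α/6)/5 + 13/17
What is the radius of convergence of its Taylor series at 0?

The radius of convergence is 3/8.

Branch term (-7/6)*sqrt(1 - α/(3/8)): its argument vanishes at α = 3/8, a square-root branch point, modulus 3/8.
Branch term (-11/5)*log(1 - α/(6/5)): its argument vanishes at α = 6/5, a logarithmic branch point, modulus 6/5.
The radius of convergence is the smallest modulus among the singular points: 3/8.


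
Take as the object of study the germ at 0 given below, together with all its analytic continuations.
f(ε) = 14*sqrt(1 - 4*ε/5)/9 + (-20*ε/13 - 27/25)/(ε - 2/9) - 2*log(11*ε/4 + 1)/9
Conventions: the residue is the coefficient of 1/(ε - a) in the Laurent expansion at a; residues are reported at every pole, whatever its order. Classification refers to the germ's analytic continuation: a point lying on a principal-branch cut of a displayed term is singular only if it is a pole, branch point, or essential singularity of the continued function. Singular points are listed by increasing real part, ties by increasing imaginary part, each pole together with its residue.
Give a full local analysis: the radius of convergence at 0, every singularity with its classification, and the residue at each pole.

Radius of convergence at 0: 2/9.
At -4/11: a logarithmic branch point.
At 2/9: a pole of order 1; residue -4159/2925.
At 5/4: an algebraic (square-root) branch point.

Denominator factor (ε - 2/9): pole of order 1 at 2/9, modulus 2/9.
Branch term (-2/9)*log(1 - ε/(-4/11)): its argument vanishes at ε = -4/11, a logarithmic branch point, modulus 4/11.
Branch term (14/9)*sqrt(1 - ε/(5/4)): its argument vanishes at ε = 5/4, a square-root branch point, modulus 5/4.
The radius of convergence is the smallest modulus among the singular points: 2/9.
The branch terms are analytic at 2/9 and contribute nothing to the residue; only the rational part matters.
At the order-1 pole 2/9 set g(ε) = (ε - (2/9))*(rational part) = -20*ε/13 - 27/25.
Simple pole: residue = g(a) at a = 2/9, which is -4159/2925.
List the singular points by increasing real part (a conjugate pair: the negative imaginary part first).


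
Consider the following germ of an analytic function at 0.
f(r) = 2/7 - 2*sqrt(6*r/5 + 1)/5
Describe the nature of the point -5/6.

The term (-2/5)*sqrt(1 - r/(-5/6)) has argument 1 - -5/6/(-5/6) = 0 at -5/6: a square-root (algebraic, two-sheeted) branch point; the remaining terms are analytic or single-valued there.

The point is an algebraic (square-root) branch point.


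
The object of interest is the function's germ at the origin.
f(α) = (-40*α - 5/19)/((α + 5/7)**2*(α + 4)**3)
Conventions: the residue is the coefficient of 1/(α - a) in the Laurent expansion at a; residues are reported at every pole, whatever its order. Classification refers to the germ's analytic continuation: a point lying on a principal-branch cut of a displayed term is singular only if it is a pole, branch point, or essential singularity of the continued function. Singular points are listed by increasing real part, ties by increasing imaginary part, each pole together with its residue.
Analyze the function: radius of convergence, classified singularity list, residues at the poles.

Denominator factor (α + 5/7)^2: pole of order 2 at -5/7, modulus 5/7.
Denominator factor (α + 4)^3: pole of order 3 at -4, modulus 4.
The radius of convergence is the smallest modulus among the singular points: 5/7.
At the order-3 pole -4 set g(α) = (α - (-4))^3*f(α) = (-40*α - 5/19)/(α + 5/7)**2.
Order-3 pole: residue = g''(a)/2; g''(-4) = 19739650/5316979, so the residue is 9869825/5316979.
At the order-2 pole -5/7 set g(α) = (α - (-5/7))^2*f(α) = (-40*α - 5/19)/(α + 4)**3.
Order-2 pole: residue = g'(a); g'(-5/7) = -9869825/5316979, so the residue is -9869825/5316979.
List the singular points by increasing real part (a conjugate pair: the negative imaginary part first).

Radius of convergence at 0: 5/7.
At -4: a pole of order 3; residue 9869825/5316979.
At -5/7: a pole of order 2; residue -9869825/5316979.


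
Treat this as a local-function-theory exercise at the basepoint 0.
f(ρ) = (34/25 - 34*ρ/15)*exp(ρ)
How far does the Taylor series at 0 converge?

The radius of convergence is infinite.

The factor exp(ρ) is entire and contributes no finite singular point.
The polynomial part has no poles.
No finite singular points: the Taylor series at 0 converges everywhere.


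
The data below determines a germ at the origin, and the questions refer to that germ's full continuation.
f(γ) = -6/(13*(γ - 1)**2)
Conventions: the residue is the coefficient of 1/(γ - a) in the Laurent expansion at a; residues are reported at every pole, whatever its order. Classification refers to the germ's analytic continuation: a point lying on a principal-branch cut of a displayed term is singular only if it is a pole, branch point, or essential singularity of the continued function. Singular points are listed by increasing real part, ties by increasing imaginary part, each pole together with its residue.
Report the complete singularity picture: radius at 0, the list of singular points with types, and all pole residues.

Denominator factor (γ - 1)^2: pole of order 2 at 1, modulus 1.
The radius of convergence is the smallest modulus among the singular points: 1.
At the order-2 pole 1 set g(γ) = (γ - (1))^2*f(γ) = -6/13.
Order-2 pole: residue = g'(a); g'(1) = 0, so the residue is 0.

Radius of convergence at 0: 1.
At 1: a pole of order 2; residue 0.


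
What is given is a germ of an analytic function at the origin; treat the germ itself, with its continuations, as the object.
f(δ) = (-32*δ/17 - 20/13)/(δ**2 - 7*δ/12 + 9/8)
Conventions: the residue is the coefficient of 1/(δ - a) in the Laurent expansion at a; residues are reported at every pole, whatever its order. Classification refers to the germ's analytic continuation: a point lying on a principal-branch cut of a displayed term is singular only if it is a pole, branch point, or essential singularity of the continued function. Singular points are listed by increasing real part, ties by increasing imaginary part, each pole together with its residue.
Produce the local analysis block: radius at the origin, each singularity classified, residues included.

Radius of convergence at 0: (3/4)*sqrt(2).
At (7/24) - ((1/24)*sqrt(599))*i: a pole of order 1; residue (-16/17) - ((5536/132379)*sqrt(599))*i.
At (7/24) + ((1/24)*sqrt(599))*i: a pole of order 1; residue (-16/17) + ((5536/132379)*sqrt(599))*i.

Denominator factor (δ**2 - 7*δ/12 + 9/8): discriminant -599/144, complex-conjugate roots (7/24) + ((1/24)*sqrt(599))*i and (7/24) - ((1/24)*sqrt(599))*i; poles of order 1, moduli (3/4)*sqrt(2) and (3/4)*sqrt(2).
The radius of convergence is the smallest modulus among the singular points: (3/4)*sqrt(2).
The factor δ**2 - 7*δ/12 + 9/8 splits as (δ - a)(δ - a') with a = (7/24) - ((1/24)*sqrt(599))*i, a' = (7/24) + ((1/24)*sqrt(599))*i. At the order-1 pole a set g(δ) = (δ - a)*f(δ) = [-32*δ/17 - 20/13] / (δ - a').
Simple pole: residue = g(a) at a = (7/24) - ((1/24)*sqrt(599))*i, which is (-16/17) - ((5536/132379)*sqrt(599))*i.
The factor δ**2 - 7*δ/12 + 9/8 splits as (δ - a)(δ - a') with a = (7/24) + ((1/24)*sqrt(599))*i, a' = (7/24) - ((1/24)*sqrt(599))*i. At the order-1 pole a set g(δ) = (δ - a)*f(δ) = [-32*δ/17 - 20/13] / (δ - a').
Simple pole: residue = g(a) at a = (7/24) + ((1/24)*sqrt(599))*i, which is (-16/17) + ((5536/132379)*sqrt(599))*i.
List the singular points by increasing real part (a conjugate pair: the negative imaginary part first).


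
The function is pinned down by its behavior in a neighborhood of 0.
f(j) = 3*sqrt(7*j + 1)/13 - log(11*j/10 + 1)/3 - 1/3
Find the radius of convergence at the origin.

Branch term (3/13)*sqrt(1 - j/(-1/7)): its argument vanishes at j = -1/7, a square-root branch point, modulus 1/7.
Branch term (-1/3)*log(1 - j/(-10/11)): its argument vanishes at j = -10/11, a logarithmic branch point, modulus 10/11.
The radius of convergence is the smallest modulus among the singular points: 1/7.

The radius of convergence is 1/7.


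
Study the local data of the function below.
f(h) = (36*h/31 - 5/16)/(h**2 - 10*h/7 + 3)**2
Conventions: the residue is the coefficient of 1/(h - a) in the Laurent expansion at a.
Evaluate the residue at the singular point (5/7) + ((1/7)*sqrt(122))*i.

The residue is -((87955/29529856)*sqrt(122))*i.

The factor h**2 - 10*h/7 + 3 splits as (h - a)(h - a') with a = (5/7) + ((1/7)*sqrt(122))*i, a' = (5/7) - ((1/7)*sqrt(122))*i. At the order-2 pole a set g(h) = (h - a)^2*f(h) = [36*h/31 - 5/16] / (h - a')^2.
Order-2 pole: residue = g'(a); g'((5/7) + ((1/7)*sqrt(122))*i) = -((87955/29529856)*sqrt(122))*i, so the residue is -((87955/29529856)*sqrt(122))*i.


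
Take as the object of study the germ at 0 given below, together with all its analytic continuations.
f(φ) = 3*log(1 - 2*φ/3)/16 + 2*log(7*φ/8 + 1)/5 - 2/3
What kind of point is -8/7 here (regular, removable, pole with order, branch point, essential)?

The term (2/5)*log(1 - φ/(-8/7)) has argument 1 - -8/7/(-8/7) = 0 at -8/7: a logarithmic (infinitely-sheeted) branch point; the remaining terms are analytic or single-valued there.

The point is a logarithmic branch point.


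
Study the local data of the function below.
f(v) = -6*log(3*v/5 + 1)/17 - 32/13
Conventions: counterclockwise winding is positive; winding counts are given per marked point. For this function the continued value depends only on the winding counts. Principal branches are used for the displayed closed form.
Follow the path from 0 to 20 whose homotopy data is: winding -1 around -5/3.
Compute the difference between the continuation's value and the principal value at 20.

The rational part is single-valued and drops out of the difference; each branch term changes only by its own monodromy.
(-6/17)*log(1 - v/(-5/3)): each positive loop around -5/3 adds 2*pi*i to the log, so winding -1 contributes (-6/17)*(-1)*2*pi*i = (12/17)*pi*i.
Summing the contributions at v = 20 gives (12/17)*pi*i.

Continued minus principal equals (12/17)*pi*i.


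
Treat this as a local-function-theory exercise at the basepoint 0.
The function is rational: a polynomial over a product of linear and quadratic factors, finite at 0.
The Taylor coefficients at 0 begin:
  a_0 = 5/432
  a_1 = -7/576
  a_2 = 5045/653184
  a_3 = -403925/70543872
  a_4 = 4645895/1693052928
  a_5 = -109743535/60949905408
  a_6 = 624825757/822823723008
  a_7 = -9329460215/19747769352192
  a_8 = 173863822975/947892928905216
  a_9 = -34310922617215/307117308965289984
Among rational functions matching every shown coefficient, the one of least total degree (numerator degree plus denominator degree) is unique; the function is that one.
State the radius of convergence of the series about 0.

The radius of convergence is -1/12 + (1/12)*sqrt(865).

No rational of total degree below 8 reproduces all 10 coefficients; solving the [2/6] Pade equations on them gives f(ρ) = (-9*ρ**2/14 + 17*ρ/6 - 5/2)/(ρ**2 + ρ/6 - 6)**3, whose expansion matches every shown term.
Denominator factor (ρ**2 + ρ/6 - 6)^3: discriminant 865/36, real irrational roots -1/12 + (1/12)*sqrt(865) and -1/12 - (1/12)*sqrt(865); poles of order 3, moduli -1/12 + (1/12)*sqrt(865) and 1/12 + (1/12)*sqrt(865).
The radius of convergence is the smallest modulus among the singular points: -1/12 + (1/12)*sqrt(865).


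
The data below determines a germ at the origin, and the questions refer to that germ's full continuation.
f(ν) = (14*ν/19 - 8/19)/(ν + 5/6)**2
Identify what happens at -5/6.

The denominator factor ν + 5/6 vanishes at -5/6 and appears to the power 2; the numerator there equals -59/57, nonzero, and no other factor vanishes.
Hence a pole whose order is the multiplicity, 2.

The point is a pole of order 2.


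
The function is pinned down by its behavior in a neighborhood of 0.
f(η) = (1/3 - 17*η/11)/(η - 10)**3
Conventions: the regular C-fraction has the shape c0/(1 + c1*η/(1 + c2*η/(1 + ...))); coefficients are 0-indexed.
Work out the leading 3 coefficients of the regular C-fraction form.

The regular C-fraction coefficients are [-1/3000, 477/110, -81211/17490].

Taylor coefficients (expand at 0): a_0 = -1/3000, a_1 = 159/110000, a_2 = 61/137500.
c0 = a_0 = -1/3000. Peel one level at a time: if S = 1 + c*η/S' with S'(0) = 1, then c is the η-coefficient of S and S' = c*η/(S - 1).
S_1 = c0/f = 1 + (477/110)*η + (243633/12100)*η^2 + ...; c1 = 477/110.
S_2 = c1*η/(S_1 - 1) = 1 + (-81211/17490)*η + ...; c2 = -81211/17490.


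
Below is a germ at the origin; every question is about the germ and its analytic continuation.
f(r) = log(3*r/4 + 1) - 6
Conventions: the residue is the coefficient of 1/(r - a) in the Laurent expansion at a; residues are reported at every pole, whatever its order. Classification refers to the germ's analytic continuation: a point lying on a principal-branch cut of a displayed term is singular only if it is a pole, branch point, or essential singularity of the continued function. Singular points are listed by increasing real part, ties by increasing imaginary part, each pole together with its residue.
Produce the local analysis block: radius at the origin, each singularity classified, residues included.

Branch term (1)*log(1 - r/(-4/3)): its argument vanishes at r = -4/3, a logarithmic branch point, modulus 4/3.
The radius of convergence is the smallest modulus among the singular points: 4/3.

Radius of convergence at 0: 4/3.
At -4/3: a logarithmic branch point.


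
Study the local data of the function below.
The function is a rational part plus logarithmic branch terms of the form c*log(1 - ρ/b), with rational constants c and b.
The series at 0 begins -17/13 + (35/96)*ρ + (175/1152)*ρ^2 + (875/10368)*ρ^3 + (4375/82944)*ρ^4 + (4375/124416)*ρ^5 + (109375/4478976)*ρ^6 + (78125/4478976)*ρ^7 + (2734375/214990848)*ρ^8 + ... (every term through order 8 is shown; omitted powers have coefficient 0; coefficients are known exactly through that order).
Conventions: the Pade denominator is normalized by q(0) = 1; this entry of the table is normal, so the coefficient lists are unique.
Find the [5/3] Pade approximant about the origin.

The Pade approximant has numerator coefficients [-17/13, 3005/1248, -583175/419328, 3825875/15095808, -625/165888, -625/3981312]; denominator coefficients [1, -25/16, 125/168, -625/6048].

Taylor coefficients needed (read off): a_0 = -17/13, a_1 = 35/96, a_2 = 175/1152, a_3 = 875/10368, a_4 = 4375/82944, a_5 = 4375/124416, a_6 = 109375/4478976, a_7 = 78125/4478976, a_8 = 2734375/214990848.
Write the denominator as Q(ρ) = 1 + q1*ρ + q2*ρ^2 + q3*ρ^3. Requiring Q*f - P = O(ρ^9) with deg P <= 5 kills the coefficients of ρ^6..ρ^8 in Q*f:
  ρ^6: a_6 + q1*a_5 + q2*a_4 + q3*a_3 = 0, i.e. 109375/4478976 + (4375/124416)*q1 + (4375/82944)*q2 + (875/10368)*q3 = 0.
  ρ^7: a_7 + q1*a_6 + q2*a_5 + q3*a_4 = 0, i.e. 78125/4478976 + (109375/4478976)*q1 + (4375/124416)*q2 + (4375/82944)*q3 = 0.
  ρ^8: a_8 + q1*a_7 + q2*a_6 + q3*a_5 = 0, i.e. 2734375/214990848 + (78125/4478976)*q1 + (109375/4478976)*q2 + (4375/124416)*q3 = 0.
Solving this linear system: q1 = -25/16, q2 = 125/168, q3 = -625/6048.
The numerator is Q*f truncated at degree 5: P0 = a_0 = -17/13; P1 = a_1 + q1*a_0 = 3005/1248; P2 = a_2 + q1*a_1 + q2*a_0 = -583175/419328; P3 = a_3 + q1*a_2 + q2*a_1 + q3*a_0 = 3825875/15095808; P4 = a_4 + q1*a_3 + q2*a_2 + q3*a_1 = -625/165888; P5 = a_5 + q1*a_4 + q2*a_3 + q3*a_2 = -625/3981312.


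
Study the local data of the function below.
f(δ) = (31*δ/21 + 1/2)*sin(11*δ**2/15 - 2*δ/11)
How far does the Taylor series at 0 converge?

The factor sin(11*δ**2/15 - 2*δ/11) is entire and contributes no finite singular point.
The polynomial part has no poles.
No finite singular points: the Taylor series at 0 converges everywhere.

The radius of convergence is infinite.


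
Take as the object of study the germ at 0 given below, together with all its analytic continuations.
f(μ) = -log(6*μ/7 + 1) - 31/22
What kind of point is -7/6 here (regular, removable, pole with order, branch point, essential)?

The point is a logarithmic branch point.

The term (-1)*log(1 - μ/(-7/6)) has argument 1 - -7/6/(-7/6) = 0 at -7/6: a logarithmic (infinitely-sheeted) branch point; the remaining terms are analytic or single-valued there.


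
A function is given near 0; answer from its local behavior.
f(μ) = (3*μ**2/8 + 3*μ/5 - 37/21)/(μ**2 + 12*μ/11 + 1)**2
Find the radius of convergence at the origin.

The radius of convergence is 1.

Denominator factor (μ**2 + 12*μ/11 + 1)^2: discriminant -340/121, complex-conjugate roots (-6/11) + ((1/11)*sqrt(85))*i and (-6/11) - ((1/11)*sqrt(85))*i; poles of order 2, moduli 1 and 1.
The radius of convergence is the smallest modulus among the singular points: 1.


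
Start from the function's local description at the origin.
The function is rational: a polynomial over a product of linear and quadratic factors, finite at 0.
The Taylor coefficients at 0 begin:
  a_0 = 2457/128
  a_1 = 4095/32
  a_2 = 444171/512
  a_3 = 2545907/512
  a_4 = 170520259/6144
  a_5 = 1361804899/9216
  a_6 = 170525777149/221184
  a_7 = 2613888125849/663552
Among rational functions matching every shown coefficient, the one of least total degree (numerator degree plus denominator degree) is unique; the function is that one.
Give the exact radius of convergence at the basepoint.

No rational of total degree below 3 reproduces all 8 coefficients; solving the [0/3] Pade equations on them gives f(θ) = 13/(32*(θ - 2/9)**2*(θ + 3/7)), whose expansion matches every shown term.
Denominator factor (θ - 2/9)^2: pole of order 2 at 2/9, modulus 2/9.
Denominator factor (θ + 3/7): pole of order 1 at -3/7, modulus 3/7.
The radius of convergence is the smallest modulus among the singular points: 2/9.

The radius of convergence is 2/9.
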